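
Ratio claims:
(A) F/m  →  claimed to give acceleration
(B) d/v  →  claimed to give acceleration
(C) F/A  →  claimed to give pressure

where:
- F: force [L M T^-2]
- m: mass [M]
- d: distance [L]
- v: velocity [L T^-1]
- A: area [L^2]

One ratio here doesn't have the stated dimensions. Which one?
(B) d/v does not give acceleration

(A) F/m: [L T^-2] = acceleration [L T^-2] ✓
(B) d/v: [T] ≠ acceleration [L T^-2] ✗
(C) F/A: [L^-1 M T^-2] = pressure [L^-1 M T^-2] ✓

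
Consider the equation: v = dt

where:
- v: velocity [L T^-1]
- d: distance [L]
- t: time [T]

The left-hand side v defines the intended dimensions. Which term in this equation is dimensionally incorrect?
The right-hand side term dt

v has dimensions [L T^-1], but dt has dimensions [L T], so the term dt is dimensionally wrong for v.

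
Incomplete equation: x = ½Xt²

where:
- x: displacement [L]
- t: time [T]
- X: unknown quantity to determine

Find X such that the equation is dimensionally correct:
X = a (acceleration), dimensions [L T^-2]

x has dimensions [L]; the rest of the RHS (½ t²) has dimensions [T^2].
So X must have dimensions [L T^-2] — X = a (acceleration).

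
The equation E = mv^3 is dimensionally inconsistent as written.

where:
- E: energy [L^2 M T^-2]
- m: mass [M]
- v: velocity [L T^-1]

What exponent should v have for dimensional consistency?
The exponent of v should be 2: E = mv^2

The LHS E has dimensions [L^2 M T^-2]; v has dimensions [L T^-1].
As written, the RHS mv^3 (exponent 3 on v) has dimensions [L^3 M T^-3], which does not match.
With exponent 2, the RHS mv^2 has dimensions [L^2 M T^-2], matching the LHS.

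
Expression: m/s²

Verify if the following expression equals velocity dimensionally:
No

The expression m/s² has dimensions [L T^-2], but velocity has dimensions [L T^-1].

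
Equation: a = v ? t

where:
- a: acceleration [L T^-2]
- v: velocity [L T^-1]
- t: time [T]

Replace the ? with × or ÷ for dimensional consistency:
division (÷): a = v ÷ t

a [L T^-2]; v [L T^-1]; t [T].
v × t → [L] ✗
v ÷ t → [L T^-2] ✓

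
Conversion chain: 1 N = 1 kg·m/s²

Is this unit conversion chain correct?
The chain is correct (no errors).

Correct: Newton is defined as kg·m/s²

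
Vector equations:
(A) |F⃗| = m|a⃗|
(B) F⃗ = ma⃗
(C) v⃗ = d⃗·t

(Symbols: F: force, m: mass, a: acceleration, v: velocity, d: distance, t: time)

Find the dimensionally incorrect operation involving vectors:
(C) v⃗ = d⃗·t

(A) |F⃗| = m|a⃗|: LHS [L M T^-2], RHS [L M T^-2] ✓ — magnitudes of vectors are scalars
(B) F⃗ = ma⃗: LHS [L M T^-2], RHS [L M T^-2] ✓ — Force and acceleration are vectors, mass is a scalar
(C) v⃗ = d⃗·t: LHS [L T^-1], RHS [L T] ✗ — velocity is displacement per time; should be d⃗/t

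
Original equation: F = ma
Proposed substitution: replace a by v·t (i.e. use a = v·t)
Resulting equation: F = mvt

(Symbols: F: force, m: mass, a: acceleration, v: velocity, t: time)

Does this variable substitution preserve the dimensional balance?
No

[a] = [L T^-2] and [v·t] = [L]. These differ, so the substitution replaces a quantity by one of different dimensions and the result F = mvt has LHS [L M T^-2] vs RHS [L M] — inconsistent.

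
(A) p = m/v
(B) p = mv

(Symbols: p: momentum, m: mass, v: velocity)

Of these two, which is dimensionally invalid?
(A)

(A) p = m/v: LHS [L M T^-1], RHS [L^-1 M T] ✗
(B) p = mv: LHS [L M T^-1], RHS [L M T^-1] ✓

Expression (A) p = m/v is dimensionally incorrect.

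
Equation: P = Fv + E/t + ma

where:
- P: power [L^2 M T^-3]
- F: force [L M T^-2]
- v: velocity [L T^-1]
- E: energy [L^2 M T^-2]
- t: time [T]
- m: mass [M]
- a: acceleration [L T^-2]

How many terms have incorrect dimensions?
1

LHS P: [L^2 M T^-3]
- Fv: [L^2 M T^-3] ✓
- E/t: [L^2 M T^-3] ✓
- ma: [L M T^-2] ✗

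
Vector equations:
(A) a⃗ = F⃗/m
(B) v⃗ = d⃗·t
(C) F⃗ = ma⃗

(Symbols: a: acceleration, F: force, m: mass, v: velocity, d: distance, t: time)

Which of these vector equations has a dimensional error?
(B) v⃗ = d⃗·t

(A) a⃗ = F⃗/m: LHS [L T^-2], RHS [L T^-2] ✓ — force (vector) divided by mass (scalar)
(B) v⃗ = d⃗·t: LHS [L T^-1], RHS [L T] ✗ — velocity is displacement per time; should be d⃗/t
(C) F⃗ = ma⃗: LHS [L M T^-2], RHS [L M T^-2] ✓ — Force and acceleration are vectors, mass is a scalar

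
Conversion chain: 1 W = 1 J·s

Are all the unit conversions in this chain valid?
The chain is incorrect (it contains an error).

Incorrect: Watt is J/s, not J·s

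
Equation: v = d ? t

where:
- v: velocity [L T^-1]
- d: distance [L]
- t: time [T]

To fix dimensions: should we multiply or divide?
division (÷): v = d ÷ t

v [L T^-1]; d [L]; t [T].
d × t → [L T] ✗
d ÷ t → [L T^-1] ✓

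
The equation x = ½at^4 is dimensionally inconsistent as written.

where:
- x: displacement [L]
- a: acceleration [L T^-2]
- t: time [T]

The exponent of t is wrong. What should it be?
The exponent of t should be 2: x = ½at^2

The LHS x has dimensions [L]; t has dimensions [T].
As written, the RHS ½at^4 (exponent 4 on t) has dimensions [L T^2], which does not match.
With exponent 2, the RHS ½at^2 has dimensions [L], matching the LHS.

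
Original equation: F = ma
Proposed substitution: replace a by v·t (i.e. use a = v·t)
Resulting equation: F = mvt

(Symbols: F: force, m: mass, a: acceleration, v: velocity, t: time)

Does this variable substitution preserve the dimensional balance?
No

[a] = [L T^-2] and [v·t] = [L]. These differ, so the substitution replaces a quantity by one of different dimensions and the result F = mvt has LHS [L M T^-2] vs RHS [L M] — inconsistent.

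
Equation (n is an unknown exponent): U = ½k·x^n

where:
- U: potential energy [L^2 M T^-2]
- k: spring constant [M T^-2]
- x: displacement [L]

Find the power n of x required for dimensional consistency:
n = 2

U has dimensions [L^2 M T^-2]; x has dimensions [L].
The rest of the RHS has dimensions [M T^-2], so x^n must supply [L^2].
With n = 2: ½k·x^2 has dimensions [L^2 M T^-2], matching the LHS ✓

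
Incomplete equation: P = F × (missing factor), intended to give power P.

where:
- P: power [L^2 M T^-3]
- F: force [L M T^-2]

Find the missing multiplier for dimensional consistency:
v (velocity), dimensions [L T^-1]

P has dimensions [L^2 M T^-3] and F has dimensions [L M T^-2].
The missing factor must have dimensions [L^2 M T^-3] / [L M T^-2] = [L T^-1], i.e. velocity (v).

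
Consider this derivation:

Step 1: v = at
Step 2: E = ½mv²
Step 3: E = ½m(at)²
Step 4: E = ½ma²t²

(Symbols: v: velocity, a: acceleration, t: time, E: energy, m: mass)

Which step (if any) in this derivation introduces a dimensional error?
No step introduces an error — all steps are dimensionally consistent.

Step 1: v = at → LHS [L T^-1], RHS [L T^-1] ✓
Step 2: E = ½mv² → LHS [L^2 M T^-2], RHS [L^2 M T^-2] ✓
Step 3: E = ½m(at)² → LHS [L^2 M T^-2], RHS [L^2 M T^-2] ✓
Step 4: E = ½ma²t² → LHS [L^2 M T^-2], RHS [L^2 M T^-2] ✓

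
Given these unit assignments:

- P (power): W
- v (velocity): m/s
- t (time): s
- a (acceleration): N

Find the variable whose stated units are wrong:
a

The variable a (acceleration) should have units m/s², not N.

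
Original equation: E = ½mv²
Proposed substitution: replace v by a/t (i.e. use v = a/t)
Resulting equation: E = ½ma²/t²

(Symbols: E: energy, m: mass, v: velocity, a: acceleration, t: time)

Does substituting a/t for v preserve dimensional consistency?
No

[v] = [L T^-1] and [a/t] = [L T^-3]. These differ, so the substitution replaces a quantity by one of different dimensions and the result E = ½ma²/t² has LHS [L^2 M T^-2] vs RHS [L^2 M T^-6] — inconsistent.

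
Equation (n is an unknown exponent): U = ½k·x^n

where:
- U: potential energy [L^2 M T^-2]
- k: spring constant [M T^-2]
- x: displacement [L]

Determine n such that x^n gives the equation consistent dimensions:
n = 2

U has dimensions [L^2 M T^-2]; x has dimensions [L].
The rest of the RHS has dimensions [M T^-2], so x^n must supply [L^2].
With n = 2: ½k·x^2 has dimensions [L^2 M T^-2], matching the LHS ✓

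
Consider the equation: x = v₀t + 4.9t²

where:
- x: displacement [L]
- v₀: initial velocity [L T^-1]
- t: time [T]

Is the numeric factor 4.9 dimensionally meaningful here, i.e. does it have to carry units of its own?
Yes

x has dimensions [L], while t² alone has dimensions [T^2]. For the equation to balance, the factor 4.9 must carry dimensions [L T^-2] — it is a dimensional constant (a numerical value of a physical quantity with its units suppressed), not a pure number.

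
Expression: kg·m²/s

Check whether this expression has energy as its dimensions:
No

The expression kg·m²/s has dimensions [L^2 M T^-1], but energy has dimensions [L^2 M T^-2].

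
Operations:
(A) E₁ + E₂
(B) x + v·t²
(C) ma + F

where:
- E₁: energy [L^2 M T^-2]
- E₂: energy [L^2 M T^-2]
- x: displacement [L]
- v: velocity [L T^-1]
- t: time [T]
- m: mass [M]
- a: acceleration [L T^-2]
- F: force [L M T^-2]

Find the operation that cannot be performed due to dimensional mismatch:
(B) x + v·t²

(A) E₁ + E₂: E₁ [L^2 M T^-2] and E₂ [L^2 M T^-2] — same dimensions ✓
(B) x + v·t²: x [L] and v·t² [L T] — different dimensions cannot be added/subtracted ✗
(C) ma + F: ma [L M T^-2] and F [L M T^-2] — same dimensions ✓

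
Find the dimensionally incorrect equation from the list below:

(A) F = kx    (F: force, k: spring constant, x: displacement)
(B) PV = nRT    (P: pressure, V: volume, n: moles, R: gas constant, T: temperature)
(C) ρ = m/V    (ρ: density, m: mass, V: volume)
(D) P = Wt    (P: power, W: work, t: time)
(D) P = Wt

The equation (D) P = Wt is dimensionally incorrect.

LHS (P): [L^2 M T^-3]
RHS (Wt): [L^2 M T^-1] ✗

The dimensions do not match. The other three equations balance.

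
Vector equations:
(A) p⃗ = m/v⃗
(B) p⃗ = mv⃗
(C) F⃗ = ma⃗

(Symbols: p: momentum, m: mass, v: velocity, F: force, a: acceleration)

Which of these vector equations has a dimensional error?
(A) p⃗ = m/v⃗

(A) p⃗ = m/v⃗: LHS [L M T^-1], RHS [L^-1 M T] ✗ — momentum is mass times velocity; should be mv⃗ (and division by a vector is undefined)
(B) p⃗ = mv⃗: LHS [L M T^-1], RHS [L M T^-1] ✓ — mass (scalar) times velocity (vector)
(C) F⃗ = ma⃗: LHS [L M T^-2], RHS [L M T^-2] ✓ — Force and acceleration are vectors, mass is a scalar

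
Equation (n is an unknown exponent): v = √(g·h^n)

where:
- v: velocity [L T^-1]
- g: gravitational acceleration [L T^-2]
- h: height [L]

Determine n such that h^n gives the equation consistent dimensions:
n = 1

v has dimensions [L T^-1]; h has dimensions [L].
With n = 1: √(g·h^1) has dimensions [L T^-1], matching the LHS ✓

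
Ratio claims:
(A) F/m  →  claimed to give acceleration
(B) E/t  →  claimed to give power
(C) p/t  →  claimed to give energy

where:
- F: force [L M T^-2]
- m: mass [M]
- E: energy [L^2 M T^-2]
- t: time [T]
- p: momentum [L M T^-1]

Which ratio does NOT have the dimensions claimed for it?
(C) p/t does not give energy

(A) F/m: [L T^-2] = acceleration [L T^-2] ✓
(B) E/t: [L^2 M T^-3] = power [L^2 M T^-3] ✓
(C) p/t: [L M T^-2] ≠ energy [L^2 M T^-2] ✗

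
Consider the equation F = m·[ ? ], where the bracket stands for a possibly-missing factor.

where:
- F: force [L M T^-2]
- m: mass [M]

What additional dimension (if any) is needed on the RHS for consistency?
[L T^-2] — acceleration (e.g. a)

F has dimensions [L M T^-2]; m has dimensions [M].
The bracketed factor must supply [L M T^-2] / [M] = [L T^-2].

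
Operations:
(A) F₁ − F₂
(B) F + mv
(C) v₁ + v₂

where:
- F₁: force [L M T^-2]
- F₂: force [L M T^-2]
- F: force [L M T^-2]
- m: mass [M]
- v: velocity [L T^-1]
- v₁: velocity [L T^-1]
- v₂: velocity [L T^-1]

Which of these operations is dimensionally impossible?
(B) F + mv

(A) F₁ − F₂: F₁ [L M T^-2] and F₂ [L M T^-2] — same dimensions ✓
(B) F + mv: F [L M T^-2] and mv [L M T^-1] — different dimensions cannot be added/subtracted ✗
(C) v₁ + v₂: v₁ [L T^-1] and v₂ [L T^-1] — same dimensions ✓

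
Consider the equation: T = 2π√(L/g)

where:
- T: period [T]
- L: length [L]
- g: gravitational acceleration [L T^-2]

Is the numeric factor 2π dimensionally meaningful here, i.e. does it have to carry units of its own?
No

T has dimensions [T] and √(L/g) already has dimensions [T], so the equation balances without 2π contributing any dimensions. 2π is a pure (dimensionless) number; changing or removing it would not affect dimensional consistency.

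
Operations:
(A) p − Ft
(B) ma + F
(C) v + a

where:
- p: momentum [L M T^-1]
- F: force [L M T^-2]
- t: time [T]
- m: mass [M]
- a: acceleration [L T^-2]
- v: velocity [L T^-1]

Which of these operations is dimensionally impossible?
(C) v + a

(A) p − Ft: p [L M T^-1] and Ft [L M T^-1] — same dimensions ✓
(B) ma + F: ma [L M T^-2] and F [L M T^-2] — same dimensions ✓
(C) v + a: v [L T^-1] and a [L T^-2] — different dimensions cannot be added/subtracted ✗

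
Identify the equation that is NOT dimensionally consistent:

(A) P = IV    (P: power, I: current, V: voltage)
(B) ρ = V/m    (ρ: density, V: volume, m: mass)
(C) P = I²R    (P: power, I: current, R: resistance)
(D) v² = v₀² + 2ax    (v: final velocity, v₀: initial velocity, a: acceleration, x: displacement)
(B) ρ = V/m

The equation (B) ρ = V/m is dimensionally incorrect.

LHS (ρ): [L^-3 M]
RHS (V/m): [L^3 M^-1] ✗

The dimensions do not match. The other three equations balance.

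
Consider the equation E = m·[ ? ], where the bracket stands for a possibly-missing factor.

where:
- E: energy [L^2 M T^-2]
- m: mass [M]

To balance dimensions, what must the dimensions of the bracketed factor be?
[L^2 T^-2] — velocity squared (e.g. v²)

E has dimensions [L^2 M T^-2]; m has dimensions [M].
The bracketed factor must supply [L^2 M T^-2] / [M] = [L^2 T^-2].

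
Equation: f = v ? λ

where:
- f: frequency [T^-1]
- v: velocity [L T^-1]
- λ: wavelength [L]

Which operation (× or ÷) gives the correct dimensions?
division (÷): f = v ÷ λ

f [T^-1]; v [L T^-1]; λ [L].
v × λ → [L^2 T^-1] ✗
v ÷ λ → [T^-1] ✓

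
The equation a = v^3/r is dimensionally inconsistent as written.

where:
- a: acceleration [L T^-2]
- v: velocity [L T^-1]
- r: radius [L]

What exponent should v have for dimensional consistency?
The exponent of v should be 2: a = v^2/r

The LHS a has dimensions [L T^-2]; v has dimensions [L T^-1].
As written, the RHS v^3/r (exponent 3 on v) has dimensions [L^2 T^-3], which does not match.
With exponent 2, the RHS v^2/r has dimensions [L T^-2], matching the LHS.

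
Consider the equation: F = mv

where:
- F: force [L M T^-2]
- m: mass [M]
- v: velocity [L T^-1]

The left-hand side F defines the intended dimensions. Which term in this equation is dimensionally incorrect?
The right-hand side term mv

F has dimensions [L M T^-2], but mv has dimensions [L M T^-1], so the term mv is dimensionally wrong for F.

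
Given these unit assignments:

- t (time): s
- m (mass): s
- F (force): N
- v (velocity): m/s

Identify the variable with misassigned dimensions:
m

The variable m (mass) should have units kg, not s.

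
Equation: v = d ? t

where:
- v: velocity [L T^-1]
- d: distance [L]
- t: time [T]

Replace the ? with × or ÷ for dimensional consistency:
division (÷): v = d ÷ t

v [L T^-1]; d [L]; t [T].
d × t → [L T] ✗
d ÷ t → [L T^-1] ✓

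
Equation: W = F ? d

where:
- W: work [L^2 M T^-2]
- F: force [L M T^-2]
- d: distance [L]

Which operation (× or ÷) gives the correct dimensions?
multiplication (×): W = F × d

W [L^2 M T^-2]; F [L M T^-2]; d [L].
F × d → [L^2 M T^-2] ✓
F ÷ d → [M T^-2] ✗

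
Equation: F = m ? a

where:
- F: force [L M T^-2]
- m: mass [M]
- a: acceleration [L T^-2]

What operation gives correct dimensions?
multiplication (×): F = m × a

F [L M T^-2]; m [M]; a [L T^-2].
m × a → [L M T^-2] ✓
m ÷ a → [L^-1 M T^2] ✗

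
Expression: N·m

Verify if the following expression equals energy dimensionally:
Yes

The expression N·m has dimensions [L^2 M T^-2], which is exactly energy [L^2 M T^-2].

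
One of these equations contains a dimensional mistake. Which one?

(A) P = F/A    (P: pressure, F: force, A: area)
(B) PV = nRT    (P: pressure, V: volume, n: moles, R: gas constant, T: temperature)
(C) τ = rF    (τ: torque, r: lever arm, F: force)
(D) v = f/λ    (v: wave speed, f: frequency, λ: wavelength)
(D) v = f/λ

The equation (D) v = f/λ is dimensionally incorrect.

LHS (v): [L T^-1]
RHS (f/λ): [L^-1 T^-1] ✗

The dimensions do not match. The other three equations balance.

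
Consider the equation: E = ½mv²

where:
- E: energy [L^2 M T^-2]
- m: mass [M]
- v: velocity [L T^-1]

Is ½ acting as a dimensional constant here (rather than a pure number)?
No

E has dimensions [L^2 M T^-2] and mv² already has dimensions [L^2 M T^-2], so the equation balances without ½ contributing any dimensions. ½ is a pure (dimensionless) number; changing or removing it would not affect dimensional consistency.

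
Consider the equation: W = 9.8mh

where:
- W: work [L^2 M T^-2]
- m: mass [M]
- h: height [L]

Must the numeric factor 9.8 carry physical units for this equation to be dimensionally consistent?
Yes

W has dimensions [L^2 M T^-2], while mh alone has dimensions [L M]. For the equation to balance, the factor 9.8 must carry dimensions [L T^-2] — it is a dimensional constant (a numerical value of a physical quantity with its units suppressed), not a pure number.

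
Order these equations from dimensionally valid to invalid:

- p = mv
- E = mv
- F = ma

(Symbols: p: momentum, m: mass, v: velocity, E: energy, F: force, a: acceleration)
Dimensionally correct: p = mv, F = ma
Dimensionally incorrect: E = mv
Ordered (correct first, then incorrect): p = mv, F = ma, E = mv

- p = mv: LHS [L M T^-1], RHS [L M T^-1] → correct ✓
- E = mv: LHS [L^2 M T^-2], RHS [L M T^-1] → incorrect ✗
- F = ma: LHS [L M T^-2], RHS [L M T^-2] → correct ✓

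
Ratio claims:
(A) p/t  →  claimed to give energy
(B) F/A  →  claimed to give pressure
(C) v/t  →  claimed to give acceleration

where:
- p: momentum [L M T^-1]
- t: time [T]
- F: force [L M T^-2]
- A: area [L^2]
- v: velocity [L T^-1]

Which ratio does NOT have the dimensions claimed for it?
(A) p/t does not give energy

(A) p/t: [L M T^-2] ≠ energy [L^2 M T^-2] ✗
(B) F/A: [L^-1 M T^-2] = pressure [L^-1 M T^-2] ✓
(C) v/t: [L T^-2] = acceleration [L T^-2] ✓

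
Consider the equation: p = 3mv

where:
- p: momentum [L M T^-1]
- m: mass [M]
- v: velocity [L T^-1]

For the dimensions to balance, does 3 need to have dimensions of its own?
No

p has dimensions [L M T^-1] and mv already has dimensions [L M T^-1], so the equation balances without 3 contributing any dimensions. 3 is a pure (dimensionless) number; changing or removing it would not affect dimensional consistency.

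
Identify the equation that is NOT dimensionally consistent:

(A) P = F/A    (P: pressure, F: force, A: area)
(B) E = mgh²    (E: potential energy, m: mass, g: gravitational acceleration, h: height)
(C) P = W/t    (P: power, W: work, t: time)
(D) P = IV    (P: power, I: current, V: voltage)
(B) E = mgh²

The equation (B) E = mgh² is dimensionally incorrect.

LHS (E): [L^2 M T^-2]
RHS (mgh²): [L^3 M T^-2] ✗

The dimensions do not match. The other three equations balance.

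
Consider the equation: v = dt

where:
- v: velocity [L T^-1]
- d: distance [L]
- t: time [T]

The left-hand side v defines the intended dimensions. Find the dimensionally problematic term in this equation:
The right-hand side term dt

v has dimensions [L T^-1], but dt has dimensions [L T], so the term dt is dimensionally wrong for v.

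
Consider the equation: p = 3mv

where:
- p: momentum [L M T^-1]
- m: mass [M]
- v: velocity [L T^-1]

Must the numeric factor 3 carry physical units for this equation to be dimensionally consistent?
No

p has dimensions [L M T^-1] and mv already has dimensions [L M T^-1], so the equation balances without 3 contributing any dimensions. 3 is a pure (dimensionless) number; changing or removing it would not affect dimensional consistency.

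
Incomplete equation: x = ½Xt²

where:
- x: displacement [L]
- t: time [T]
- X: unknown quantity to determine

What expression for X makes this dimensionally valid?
X = a (acceleration), dimensions [L T^-2]

x has dimensions [L]; the rest of the RHS (½ t²) has dimensions [T^2].
So X must have dimensions [L T^-2] — X = a (acceleration).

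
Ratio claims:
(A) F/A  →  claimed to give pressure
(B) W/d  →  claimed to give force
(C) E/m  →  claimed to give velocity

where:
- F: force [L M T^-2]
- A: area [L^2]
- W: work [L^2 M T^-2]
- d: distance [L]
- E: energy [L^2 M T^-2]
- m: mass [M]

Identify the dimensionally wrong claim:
(C) E/m does not give velocity

(A) F/A: [L^-1 M T^-2] = pressure [L^-1 M T^-2] ✓
(B) W/d: [L M T^-2] = force [L M T^-2] ✓
(C) E/m: [L^2 T^-2] ≠ velocity [L T^-1] ✗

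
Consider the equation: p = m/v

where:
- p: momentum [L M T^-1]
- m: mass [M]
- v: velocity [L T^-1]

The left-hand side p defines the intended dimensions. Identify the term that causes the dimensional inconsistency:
The right-hand side term m/v

p has dimensions [L M T^-1], but m/v has dimensions [L^-1 M T], so the term m/v is dimensionally wrong for p.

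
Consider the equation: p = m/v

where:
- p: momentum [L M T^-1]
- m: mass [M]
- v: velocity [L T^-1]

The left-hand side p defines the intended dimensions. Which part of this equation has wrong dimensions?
The right-hand side term m/v

p has dimensions [L M T^-1], but m/v has dimensions [L^-1 M T], so the term m/v is dimensionally wrong for p.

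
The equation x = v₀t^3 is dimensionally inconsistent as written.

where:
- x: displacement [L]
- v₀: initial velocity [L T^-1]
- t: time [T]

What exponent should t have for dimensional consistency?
The exponent of t should be 1: x = v₀t

The LHS x has dimensions [L]; t has dimensions [T].
As written, the RHS v₀t^3 (exponent 3 on t) has dimensions [L T^2], which does not match.
With exponent 1, the RHS v₀t has dimensions [L], matching the LHS.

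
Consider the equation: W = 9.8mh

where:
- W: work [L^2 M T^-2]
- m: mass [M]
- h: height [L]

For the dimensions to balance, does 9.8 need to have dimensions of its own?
Yes

W has dimensions [L^2 M T^-2], while mh alone has dimensions [L M]. For the equation to balance, the factor 9.8 must carry dimensions [L T^-2] — it is a dimensional constant (a numerical value of a physical quantity with its units suppressed), not a pure number.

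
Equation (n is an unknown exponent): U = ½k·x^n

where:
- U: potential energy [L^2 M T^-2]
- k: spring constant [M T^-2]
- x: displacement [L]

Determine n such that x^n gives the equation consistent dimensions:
n = 2

U has dimensions [L^2 M T^-2]; x has dimensions [L].
The rest of the RHS has dimensions [M T^-2], so x^n must supply [L^2].
With n = 2: ½k·x^2 has dimensions [L^2 M T^-2], matching the LHS ✓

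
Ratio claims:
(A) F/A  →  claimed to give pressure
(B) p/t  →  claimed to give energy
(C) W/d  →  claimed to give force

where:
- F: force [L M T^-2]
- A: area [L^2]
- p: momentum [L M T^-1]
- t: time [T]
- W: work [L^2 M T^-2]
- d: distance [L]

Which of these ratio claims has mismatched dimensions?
(B) p/t does not give energy

(A) F/A: [L^-1 M T^-2] = pressure [L^-1 M T^-2] ✓
(B) p/t: [L M T^-2] ≠ energy [L^2 M T^-2] ✗
(C) W/d: [L M T^-2] = force [L M T^-2] ✓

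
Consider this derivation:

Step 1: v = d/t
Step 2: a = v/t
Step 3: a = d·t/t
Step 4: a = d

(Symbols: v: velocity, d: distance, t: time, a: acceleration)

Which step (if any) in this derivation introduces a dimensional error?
Step 3

Step 1: v = d/t → LHS [L T^-1], RHS [L T^-1] ✓
Step 2: a = v/t → LHS [L T^-2], RHS [L T^-2] ✓
Step 3: a = d·t/t → LHS [L T^-2], RHS [L] ✗

The first dimensional inconsistency appears in step 3: a = d·t/t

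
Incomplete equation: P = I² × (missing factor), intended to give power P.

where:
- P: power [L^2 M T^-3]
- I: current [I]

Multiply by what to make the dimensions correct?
R (resistance), dimensions [I^-2 L^2 M T^-3]

P has dimensions [L^2 M T^-3] and I² has dimensions [I^2].
The missing factor must have dimensions [L^2 M T^-3] / [I^2] = [I^-2 L^2 M T^-3], i.e. resistance (R).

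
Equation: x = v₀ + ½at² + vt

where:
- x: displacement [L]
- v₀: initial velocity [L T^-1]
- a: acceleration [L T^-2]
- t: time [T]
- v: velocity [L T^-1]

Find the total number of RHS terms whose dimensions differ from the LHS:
1

LHS x: [L]
- v₀: [L T^-1] ✗
- ½at²: [L] ✓
- vt: [L] ✓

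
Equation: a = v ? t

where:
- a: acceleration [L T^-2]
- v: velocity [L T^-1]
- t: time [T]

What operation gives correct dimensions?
division (÷): a = v ÷ t

a [L T^-2]; v [L T^-1]; t [T].
v × t → [L] ✗
v ÷ t → [L T^-2] ✓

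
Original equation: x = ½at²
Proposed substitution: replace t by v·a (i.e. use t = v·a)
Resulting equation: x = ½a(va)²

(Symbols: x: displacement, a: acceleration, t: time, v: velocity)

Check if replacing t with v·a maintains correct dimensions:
No

[t] = [T] and [v·a] = [L^2 T^-3]. These differ, so the substitution replaces a quantity by one of different dimensions and the result x = ½a(va)² has LHS [L] vs RHS [L^5 T^-8] — inconsistent.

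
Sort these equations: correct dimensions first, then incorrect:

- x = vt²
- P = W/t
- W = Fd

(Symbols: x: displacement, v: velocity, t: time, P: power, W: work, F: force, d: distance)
Dimensionally correct: P = W/t, W = Fd
Dimensionally incorrect: x = vt²
Ordered (correct first, then incorrect): P = W/t, W = Fd, x = vt²

- x = vt²: LHS [L], RHS [L T] → incorrect ✗
- P = W/t: LHS [L^2 M T^-3], RHS [L^2 M T^-3] → correct ✓
- W = Fd: LHS [L^2 M T^-2], RHS [L^2 M T^-2] → correct ✓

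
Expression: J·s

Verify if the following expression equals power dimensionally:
No

The expression J·s has dimensions [L^2 M T^-1], but power has dimensions [L^2 M T^-3].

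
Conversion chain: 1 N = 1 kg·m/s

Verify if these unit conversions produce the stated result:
The chain is incorrect (it contains an error).

Incorrect: Newton is kg·m/s², not kg·m/s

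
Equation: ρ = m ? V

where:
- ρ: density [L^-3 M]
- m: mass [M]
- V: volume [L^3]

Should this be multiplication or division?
division (÷): ρ = m ÷ V

ρ [L^-3 M]; m [M]; V [L^3].
m × V → [L^3 M] ✗
m ÷ V → [L^-3 M] ✓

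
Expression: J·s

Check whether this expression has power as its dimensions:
No

The expression J·s has dimensions [L^2 M T^-1], but power has dimensions [L^2 M T^-3].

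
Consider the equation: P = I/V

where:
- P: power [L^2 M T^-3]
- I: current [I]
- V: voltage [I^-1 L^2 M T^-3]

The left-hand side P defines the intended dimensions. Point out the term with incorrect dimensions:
The right-hand side term I/V

P has dimensions [L^2 M T^-3], but I/V has dimensions [I^2 L^-2 M^-1 T^3], so the term I/V is dimensionally wrong for P.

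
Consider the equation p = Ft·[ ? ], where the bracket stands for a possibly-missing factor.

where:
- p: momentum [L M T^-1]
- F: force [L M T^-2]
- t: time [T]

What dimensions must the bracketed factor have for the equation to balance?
Nothing is missing — the bracketed factor must be dimensionless.

p has dimensions [L M T^-1] and Ft already has dimensions [L M T^-1], so p = Ft is dimensionally complete.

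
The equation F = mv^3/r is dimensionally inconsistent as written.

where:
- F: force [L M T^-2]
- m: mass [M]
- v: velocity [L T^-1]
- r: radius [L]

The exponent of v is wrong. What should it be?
The exponent of v should be 2: F = mv^2/r

The LHS F has dimensions [L M T^-2]; v has dimensions [L T^-1].
As written, the RHS mv^3/r (exponent 3 on v) has dimensions [L^2 M T^-3], which does not match.
With exponent 2, the RHS mv^2/r has dimensions [L M T^-2], matching the LHS.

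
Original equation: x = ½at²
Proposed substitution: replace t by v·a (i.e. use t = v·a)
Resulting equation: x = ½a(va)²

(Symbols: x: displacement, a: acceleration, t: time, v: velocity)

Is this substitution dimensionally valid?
No

[t] = [T] and [v·a] = [L^2 T^-3]. These differ, so the substitution replaces a quantity by one of different dimensions and the result x = ½a(va)² has LHS [L] vs RHS [L^5 T^-8] — inconsistent.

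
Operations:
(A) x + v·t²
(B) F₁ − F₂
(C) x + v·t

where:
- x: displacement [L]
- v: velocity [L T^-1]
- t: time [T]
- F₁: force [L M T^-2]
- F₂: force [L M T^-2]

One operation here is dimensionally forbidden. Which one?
(A) x + v·t²

(A) x + v·t²: x [L] and v·t² [L T] — different dimensions cannot be added/subtracted ✗
(B) F₁ − F₂: F₁ [L M T^-2] and F₂ [L M T^-2] — same dimensions ✓
(C) x + v·t: x [L] and v·t [L] — same dimensions ✓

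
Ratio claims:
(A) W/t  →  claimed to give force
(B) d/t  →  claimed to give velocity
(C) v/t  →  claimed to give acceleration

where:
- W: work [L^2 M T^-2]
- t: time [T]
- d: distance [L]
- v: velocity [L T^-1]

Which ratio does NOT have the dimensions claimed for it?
(A) W/t does not give force

(A) W/t: [L^2 M T^-3] ≠ force [L M T^-2] ✗
(B) d/t: [L T^-1] = velocity [L T^-1] ✓
(C) v/t: [L T^-2] = acceleration [L T^-2] ✓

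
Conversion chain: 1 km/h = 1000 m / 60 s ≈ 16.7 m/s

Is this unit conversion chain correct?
The chain is incorrect (it contains an error).

Incorrect: 1 h = 3600 s, not 60 s (1 km/h ≈ 0.278 m/s)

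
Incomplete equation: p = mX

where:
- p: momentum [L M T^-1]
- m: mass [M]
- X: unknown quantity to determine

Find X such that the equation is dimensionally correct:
X = v (velocity), dimensions [L T^-1]

p has dimensions [L M T^-1]; the rest of the RHS (m) has dimensions [M].
So X must have dimensions [L T^-1] — X = v (velocity).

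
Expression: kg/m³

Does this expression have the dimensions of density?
Yes

The expression kg/m³ has dimensions [L^-3 M], which is exactly density [L^-3 M].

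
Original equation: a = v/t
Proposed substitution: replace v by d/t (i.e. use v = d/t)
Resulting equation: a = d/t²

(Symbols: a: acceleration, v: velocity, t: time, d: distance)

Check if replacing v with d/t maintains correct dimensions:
Yes

[v] = [L T^-1] and [d/t] = [L T^-1]. These match, so the substitution replaces a quantity by one of the same dimensions and the result a = d/t² has LHS [L T^-2] vs RHS [L T^-2] — still consistent.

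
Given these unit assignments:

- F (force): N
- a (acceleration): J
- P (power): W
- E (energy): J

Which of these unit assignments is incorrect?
a

The variable a (acceleration) should have units m/s², not J.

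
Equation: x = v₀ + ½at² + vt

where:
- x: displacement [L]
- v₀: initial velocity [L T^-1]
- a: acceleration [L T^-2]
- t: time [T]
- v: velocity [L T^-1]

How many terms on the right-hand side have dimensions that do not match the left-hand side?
1

LHS x: [L]
- v₀: [L T^-1] ✗
- ½at²: [L] ✓
- vt: [L] ✓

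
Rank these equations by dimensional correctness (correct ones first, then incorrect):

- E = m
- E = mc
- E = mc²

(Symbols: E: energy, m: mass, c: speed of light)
Dimensionally correct: E = mc²
Dimensionally incorrect: E = m, E = mc
Ordered (correct first, then incorrect): E = mc², E = m, E = mc

- E = m: LHS [L^2 M T^-2], RHS [M] → incorrect ✗
- E = mc: LHS [L^2 M T^-2], RHS [L M T^-1] → incorrect ✗
- E = mc²: LHS [L^2 M T^-2], RHS [L^2 M T^-2] → correct ✓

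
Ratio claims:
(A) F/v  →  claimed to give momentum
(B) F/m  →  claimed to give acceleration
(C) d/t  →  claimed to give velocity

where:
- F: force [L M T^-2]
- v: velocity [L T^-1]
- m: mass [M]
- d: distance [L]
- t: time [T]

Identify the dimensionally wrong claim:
(A) F/v does not give momentum

(A) F/v: [M T^-1] ≠ momentum [L M T^-1] ✗
(B) F/m: [L T^-2] = acceleration [L T^-2] ✓
(C) d/t: [L T^-1] = velocity [L T^-1] ✓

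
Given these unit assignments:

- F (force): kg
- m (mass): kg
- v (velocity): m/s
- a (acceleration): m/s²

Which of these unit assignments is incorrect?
F

The variable F (force) should have units N, not kg.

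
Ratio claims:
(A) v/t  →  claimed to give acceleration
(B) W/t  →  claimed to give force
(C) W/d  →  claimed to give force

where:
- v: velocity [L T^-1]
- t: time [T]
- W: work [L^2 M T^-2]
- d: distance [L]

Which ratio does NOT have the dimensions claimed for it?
(B) W/t does not give force

(A) v/t: [L T^-2] = acceleration [L T^-2] ✓
(B) W/t: [L^2 M T^-3] ≠ force [L M T^-2] ✗
(C) W/d: [L M T^-2] = force [L M T^-2] ✓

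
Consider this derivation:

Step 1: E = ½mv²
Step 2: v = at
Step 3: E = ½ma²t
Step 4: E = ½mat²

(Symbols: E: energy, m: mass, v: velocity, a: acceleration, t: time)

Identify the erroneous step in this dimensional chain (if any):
Step 3

Step 1: E = ½mv² → LHS [L^2 M T^-2], RHS [L^2 M T^-2] ✓
Step 2: v = at → LHS [L T^-1], RHS [L T^-1] ✓
Step 3: E = ½ma²t → LHS [L^2 M T^-2], RHS [L^2 M T^-3] ✗

The first dimensional inconsistency appears in step 3: E = ½ma²t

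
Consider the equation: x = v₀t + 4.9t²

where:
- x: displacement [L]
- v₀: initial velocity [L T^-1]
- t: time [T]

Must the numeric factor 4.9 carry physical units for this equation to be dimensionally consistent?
Yes

x has dimensions [L], while t² alone has dimensions [T^2]. For the equation to balance, the factor 4.9 must carry dimensions [L T^-2] — it is a dimensional constant (a numerical value of a physical quantity with its units suppressed), not a pure number.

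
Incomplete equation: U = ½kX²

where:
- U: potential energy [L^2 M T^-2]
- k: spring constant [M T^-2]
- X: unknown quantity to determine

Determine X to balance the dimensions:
X = x (displacement), dimensions [L]

U has dimensions [L^2 M T^-2]; the rest of the RHS (½k) has dimensions [M T^-2].
So X² must have dimensions [L^2], i.e. X has dimensions [L] — X = x (displacement).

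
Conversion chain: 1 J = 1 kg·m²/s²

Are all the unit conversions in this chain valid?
The chain is correct (no errors).

Correct: Joule is defined as kg·m²/s²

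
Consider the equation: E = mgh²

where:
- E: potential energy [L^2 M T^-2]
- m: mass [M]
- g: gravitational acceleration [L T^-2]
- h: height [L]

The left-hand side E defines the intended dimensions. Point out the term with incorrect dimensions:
The right-hand side term mgh²

E has dimensions [L^2 M T^-2], but mgh² has dimensions [L^3 M T^-2], so the term mgh² is dimensionally wrong for E.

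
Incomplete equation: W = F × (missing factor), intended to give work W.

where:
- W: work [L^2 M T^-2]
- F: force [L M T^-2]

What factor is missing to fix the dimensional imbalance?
d (distance), dimensions [L]

W has dimensions [L^2 M T^-2] and F has dimensions [L M T^-2].
The missing factor must have dimensions [L^2 M T^-2] / [L M T^-2] = [L], i.e. distance (d).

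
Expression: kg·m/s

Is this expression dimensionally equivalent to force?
No

The expression kg·m/s has dimensions [L M T^-1], but force has dimensions [L M T^-2].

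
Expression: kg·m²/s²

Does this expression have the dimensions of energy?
Yes

The expression kg·m²/s² has dimensions [L^2 M T^-2], which is exactly energy [L^2 M T^-2].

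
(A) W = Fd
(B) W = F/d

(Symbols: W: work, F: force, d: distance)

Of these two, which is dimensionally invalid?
(B)

(A) W = Fd: LHS [L^2 M T^-2], RHS [L^2 M T^-2] ✓
(B) W = F/d: LHS [L^2 M T^-2], RHS [M T^-2] ✗

Expression (B) W = F/d is dimensionally incorrect.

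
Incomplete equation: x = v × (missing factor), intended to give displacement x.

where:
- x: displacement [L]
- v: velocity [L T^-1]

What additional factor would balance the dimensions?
t (time), dimensions [T]

x has dimensions [L] and v has dimensions [L T^-1].
The missing factor must have dimensions [L] / [L T^-1] = [T], i.e. time (t).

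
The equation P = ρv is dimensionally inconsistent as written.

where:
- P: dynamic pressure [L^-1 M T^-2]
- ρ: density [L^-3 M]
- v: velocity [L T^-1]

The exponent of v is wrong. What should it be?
The exponent of v should be 2: P = ρv^2

The LHS P has dimensions [L^-1 M T^-2]; v has dimensions [L T^-1].
As written, the RHS ρv (exponent 1 on v) has dimensions [L^-2 M T^-1], which does not match.
With exponent 2, the RHS ρv^2 has dimensions [L^-1 M T^-2], matching the LHS.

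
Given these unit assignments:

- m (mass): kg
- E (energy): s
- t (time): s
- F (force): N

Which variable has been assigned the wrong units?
E

The variable E (energy) should have units J, not s.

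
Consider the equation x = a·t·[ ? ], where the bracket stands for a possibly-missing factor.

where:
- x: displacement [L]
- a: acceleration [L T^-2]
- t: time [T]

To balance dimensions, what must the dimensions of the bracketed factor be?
[T] — time (e.g. t)

x has dimensions [L]; a·t has dimensions [L T^-1].
The bracketed factor must supply [L] / [L T^-1] = [T].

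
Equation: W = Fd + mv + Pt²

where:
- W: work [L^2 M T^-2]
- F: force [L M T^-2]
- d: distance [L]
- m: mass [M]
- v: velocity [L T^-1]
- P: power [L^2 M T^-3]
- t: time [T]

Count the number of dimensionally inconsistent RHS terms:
2

LHS W: [L^2 M T^-2]
- Fd: [L^2 M T^-2] ✓
- mv: [L M T^-1] ✗
- Pt²: [L^2 M T^-1] ✗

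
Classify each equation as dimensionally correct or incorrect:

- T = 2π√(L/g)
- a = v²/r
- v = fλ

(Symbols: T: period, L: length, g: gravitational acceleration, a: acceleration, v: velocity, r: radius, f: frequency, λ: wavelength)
Dimensionally correct: T = 2π√(L/g), a = v²/r, v = fλ
Dimensionally incorrect: none
Ordered (correct first, then incorrect): T = 2π√(L/g), a = v²/r, v = fλ

- T = 2π√(L/g): LHS [T], RHS [T] → correct ✓
- a = v²/r: LHS [L T^-2], RHS [L T^-2] → correct ✓
- v = fλ: LHS [L T^-1], RHS [L T^-1] → correct ✓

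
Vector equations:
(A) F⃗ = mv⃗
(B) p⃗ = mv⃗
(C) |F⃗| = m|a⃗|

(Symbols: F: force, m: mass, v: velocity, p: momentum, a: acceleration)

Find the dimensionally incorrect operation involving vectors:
(A) F⃗ = mv⃗

(A) F⃗ = mv⃗: LHS [L M T^-2], RHS [L M T^-1] ✗ — mass times velocity is momentum, not force; should be ma⃗
(B) p⃗ = mv⃗: LHS [L M T^-1], RHS [L M T^-1] ✓ — mass (scalar) times velocity (vector)
(C) |F⃗| = m|a⃗|: LHS [L M T^-2], RHS [L M T^-2] ✓ — magnitudes of vectors are scalars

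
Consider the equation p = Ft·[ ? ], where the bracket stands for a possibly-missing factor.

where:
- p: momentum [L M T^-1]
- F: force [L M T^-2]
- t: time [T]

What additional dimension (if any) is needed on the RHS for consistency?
Nothing is missing — the bracketed factor must be dimensionless.

p has dimensions [L M T^-1] and Ft already has dimensions [L M T^-1], so p = Ft is dimensionally complete.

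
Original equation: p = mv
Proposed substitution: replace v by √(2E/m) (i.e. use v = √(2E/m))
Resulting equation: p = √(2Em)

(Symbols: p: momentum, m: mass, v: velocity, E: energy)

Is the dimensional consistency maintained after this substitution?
Yes

[v] = [L T^-1] and [√(2E/m)] = [L T^-1]. These match, so the substitution replaces a quantity by one of the same dimensions and the result p = √(2Em) has LHS [L M T^-1] vs RHS [L M T^-1] — still consistent.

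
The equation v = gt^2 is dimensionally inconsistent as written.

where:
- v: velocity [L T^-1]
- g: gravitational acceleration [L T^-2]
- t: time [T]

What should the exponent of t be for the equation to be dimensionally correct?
The exponent of t should be 1: v = gt

The LHS v has dimensions [L T^-1]; t has dimensions [T].
As written, the RHS gt^2 (exponent 2 on t) has dimensions [L], which does not match.
With exponent 1, the RHS gt has dimensions [L T^-1], matching the LHS.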